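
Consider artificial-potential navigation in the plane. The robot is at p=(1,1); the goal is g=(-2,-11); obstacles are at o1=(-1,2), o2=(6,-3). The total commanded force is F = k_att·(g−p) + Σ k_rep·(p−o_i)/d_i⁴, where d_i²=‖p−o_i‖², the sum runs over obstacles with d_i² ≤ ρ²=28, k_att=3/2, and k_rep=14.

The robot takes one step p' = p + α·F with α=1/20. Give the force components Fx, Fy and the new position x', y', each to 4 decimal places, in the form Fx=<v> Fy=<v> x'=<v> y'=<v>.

F_att = 3/2·(g−p) = 3/2·(-3,-12) = (-4.5000,-18.0000)
o1: d²=5 ≤ ρ²=28; F_rep = 14·(2,-1)/5² = (1.1200,-0.5600)
o2: d²=41 > ρ²=28 → inactive
F = F_att + ΣF_rep = (-3.3800,-18.5600)
p' = p + 1/20·F = (0.8310,0.0720)

Fx=-3.3800 Fy=-18.5600 x'=0.8310 y'=0.0720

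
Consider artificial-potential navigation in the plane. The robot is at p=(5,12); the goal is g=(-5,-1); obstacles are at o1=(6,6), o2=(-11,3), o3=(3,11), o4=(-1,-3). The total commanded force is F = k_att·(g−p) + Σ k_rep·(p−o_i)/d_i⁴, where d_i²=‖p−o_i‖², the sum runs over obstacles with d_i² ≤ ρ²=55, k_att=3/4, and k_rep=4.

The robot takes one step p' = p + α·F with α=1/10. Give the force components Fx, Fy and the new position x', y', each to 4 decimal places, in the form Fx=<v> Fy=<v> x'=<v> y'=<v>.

F_att = 3/4·(g−p) = 3/4·(-10,-13) = (-7.5000,-9.7500)
o1: d²=37 ≤ ρ²=55; F_rep = 4·(-1,6)/37² = (-0.0029,0.0175)
o2: d²=337 > ρ²=55 → inactive
o3: d²=5 ≤ ρ²=55; F_rep = 4·(2,1)/5² = (0.3200,0.1600)
o4: d²=261 > ρ²=55 → inactive
F = F_att + ΣF_rep = (-7.1829,-9.5725)
p' = p + 1/10·F = (4.2817,11.0428)

Fx=-7.1829 Fy=-9.5725 x'=4.2817 y'=11.0428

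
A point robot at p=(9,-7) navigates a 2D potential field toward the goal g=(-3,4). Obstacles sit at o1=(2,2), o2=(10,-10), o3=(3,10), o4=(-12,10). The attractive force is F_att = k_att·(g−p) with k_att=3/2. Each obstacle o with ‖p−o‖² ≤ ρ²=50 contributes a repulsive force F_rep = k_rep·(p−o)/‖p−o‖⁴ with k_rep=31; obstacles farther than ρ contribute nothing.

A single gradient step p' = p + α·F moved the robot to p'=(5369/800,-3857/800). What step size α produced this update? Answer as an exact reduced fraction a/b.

α = 1/8

F_att = 3/2·(g−p) = 3/2·(-12,11) = (-18.0000,16.5000)
o1: d²=130 > ρ²=50 → inactive
o2: d²=10 ≤ ρ²=50; F_rep = 31·(-1,3)/10² = (-0.3100,0.9300)
o3: d²=325 > ρ²=50 → inactive
o4: d²=730 > ρ²=50 → inactive
F = F_att + ΣF_rep = (-18.3100,17.4300)
Δp = p'−p = (-2.2887,2.1787); α = Δx/Fx = (-1831/800) / (-1831/100) = 1/8
check: Δy/Fy = (1743/800) / (1743/100) = 1/8 ✓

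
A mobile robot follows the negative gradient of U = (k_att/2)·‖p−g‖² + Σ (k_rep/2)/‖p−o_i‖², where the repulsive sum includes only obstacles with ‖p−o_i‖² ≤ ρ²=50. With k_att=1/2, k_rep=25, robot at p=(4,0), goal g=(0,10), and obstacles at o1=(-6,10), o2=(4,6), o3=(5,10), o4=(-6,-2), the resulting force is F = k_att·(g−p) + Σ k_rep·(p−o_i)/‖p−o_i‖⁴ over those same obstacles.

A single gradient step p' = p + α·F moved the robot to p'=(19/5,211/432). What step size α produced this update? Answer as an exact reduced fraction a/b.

F_att = 1/2·(g−p) = 1/2·(-4,10) = (-2.0000,5.0000)
o1: d²=200 > ρ²=50 → inactive
o2: d²=36 ≤ ρ²=50; F_rep = 25·(0,-6)/36² = (0.0000,-0.1157)
o3: d²=101 > ρ²=50 → inactive
o4: d²=104 > ρ²=50 → inactive
F = F_att + ΣF_rep = (-2.0000,4.8843)
Δp = p'−p = (-0.2000,0.4884); α = Δx/Fx = (-1/5) / (-2) = 1/10
check: Δy/Fy = (211/432) / (1055/216) = 1/10 ✓

α = 1/10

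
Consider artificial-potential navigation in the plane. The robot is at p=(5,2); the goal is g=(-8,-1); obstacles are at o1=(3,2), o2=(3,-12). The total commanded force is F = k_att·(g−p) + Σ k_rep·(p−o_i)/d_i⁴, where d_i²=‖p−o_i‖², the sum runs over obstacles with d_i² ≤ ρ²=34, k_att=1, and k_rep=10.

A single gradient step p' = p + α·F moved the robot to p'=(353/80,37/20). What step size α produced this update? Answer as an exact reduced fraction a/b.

α = 1/20

F_att = 1·(g−p) = 1·(-13,-3) = (-13.0000,-3.0000)
o1: d²=4 ≤ ρ²=34; F_rep = 10·(2,0)/4² = (1.2500,0.0000)
o2: d²=200 > ρ²=34 → inactive
F = F_att + ΣF_rep = (-11.7500,-3.0000)
Δp = p'−p = (-0.5875,-0.1500); α = Δx/Fx = (-47/80) / (-47/4) = 1/20
check: Δy/Fy = (-3/20) / (-3) = 1/20 ✓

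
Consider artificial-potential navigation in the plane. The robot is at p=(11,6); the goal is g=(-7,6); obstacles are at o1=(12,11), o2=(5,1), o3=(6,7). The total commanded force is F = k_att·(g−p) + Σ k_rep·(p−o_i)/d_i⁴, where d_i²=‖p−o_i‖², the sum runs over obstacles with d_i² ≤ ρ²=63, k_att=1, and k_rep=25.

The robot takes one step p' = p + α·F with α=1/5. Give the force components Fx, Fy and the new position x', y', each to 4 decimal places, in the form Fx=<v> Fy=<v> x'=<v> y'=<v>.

F_att = 1·(g−p) = 1·(-18,0) = (-18.0000,0.0000)
o1: d²=26 ≤ ρ²=63; F_rep = 25·(-1,-5)/26² = (-0.0370,-0.1849)
o2: d²=61 ≤ ρ²=63; F_rep = 25·(6,5)/61² = (0.0403,0.0336)
o3: d²=26 ≤ ρ²=63; F_rep = 25·(5,-1)/26² = (0.1849,-0.0370)
F = F_att + ΣF_rep = (-17.8118,-0.1883)
p' = p + 1/5·F = (7.4376,5.9623)

Fx=-17.8118 Fy=-0.1883 x'=7.4376 y'=5.9623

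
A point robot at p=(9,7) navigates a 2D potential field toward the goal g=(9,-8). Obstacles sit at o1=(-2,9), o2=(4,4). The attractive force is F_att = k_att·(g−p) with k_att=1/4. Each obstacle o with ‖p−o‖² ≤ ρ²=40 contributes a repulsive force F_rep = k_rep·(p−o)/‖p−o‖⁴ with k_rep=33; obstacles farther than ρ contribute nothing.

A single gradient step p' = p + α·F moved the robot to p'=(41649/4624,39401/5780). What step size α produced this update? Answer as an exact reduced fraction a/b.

α = 1/20

F_att = 1/4·(g−p) = 1/4·(0,-15) = (0.0000,-3.7500)
o1: d²=125 > ρ²=40 → inactive
o2: d²=34 ≤ ρ²=40; F_rep = 33·(5,3)/34² = (0.1427,0.0856)
F = F_att + ΣF_rep = (0.1427,-3.6644)
Δp = p'−p = (0.0071,-0.1832); α = Δx/Fx = (33/4624) / (165/1156) = 1/20
check: Δy/Fy = (-1059/5780) / (-1059/289) = 1/20 ✓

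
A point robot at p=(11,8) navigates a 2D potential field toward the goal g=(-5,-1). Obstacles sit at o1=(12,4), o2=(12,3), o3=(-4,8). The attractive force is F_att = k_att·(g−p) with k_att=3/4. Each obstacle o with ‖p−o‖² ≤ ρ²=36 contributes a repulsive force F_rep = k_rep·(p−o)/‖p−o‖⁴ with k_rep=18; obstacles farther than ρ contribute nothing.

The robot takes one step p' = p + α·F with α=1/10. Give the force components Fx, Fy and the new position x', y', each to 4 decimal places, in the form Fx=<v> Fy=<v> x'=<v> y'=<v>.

Fx=-12.0889 Fy=-6.3677 x'=9.7911 y'=7.3632

F_att = 3/4·(g−p) = 3/4·(-16,-9) = (-12.0000,-6.7500)
o1: d²=17 ≤ ρ²=36; F_rep = 18·(-1,4)/17² = (-0.0623,0.2491)
o2: d²=26 ≤ ρ²=36; F_rep = 18·(-1,5)/26² = (-0.0266,0.1331)
o3: d²=225 > ρ²=36 → inactive
F = F_att + ΣF_rep = (-12.0889,-6.3677)
p' = p + 1/10·F = (9.7911,7.3632)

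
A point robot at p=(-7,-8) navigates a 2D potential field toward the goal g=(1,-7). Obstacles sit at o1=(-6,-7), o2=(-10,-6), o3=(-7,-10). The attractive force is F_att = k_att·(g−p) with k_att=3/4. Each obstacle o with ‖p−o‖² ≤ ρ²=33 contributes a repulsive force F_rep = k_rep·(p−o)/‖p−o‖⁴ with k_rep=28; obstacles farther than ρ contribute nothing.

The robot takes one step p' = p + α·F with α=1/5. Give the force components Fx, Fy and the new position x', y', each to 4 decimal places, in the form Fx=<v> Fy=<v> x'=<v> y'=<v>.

Fx=-0.5030 Fy=-3.0814 x'=-7.1006 y'=-8.6163

F_att = 3/4·(g−p) = 3/4·(8,1) = (6.0000,0.7500)
o1: d²=2 ≤ ρ²=33; F_rep = 28·(-1,-1)/2² = (-7.0000,-7.0000)
o2: d²=13 ≤ ρ²=33; F_rep = 28·(3,-2)/13² = (0.4970,-0.3314)
o3: d²=4 ≤ ρ²=33; F_rep = 28·(0,2)/4² = (0.0000,3.5000)
F = F_att + ΣF_rep = (-0.5030,-3.0814)
p' = p + 1/5·F = (-7.1006,-8.6163)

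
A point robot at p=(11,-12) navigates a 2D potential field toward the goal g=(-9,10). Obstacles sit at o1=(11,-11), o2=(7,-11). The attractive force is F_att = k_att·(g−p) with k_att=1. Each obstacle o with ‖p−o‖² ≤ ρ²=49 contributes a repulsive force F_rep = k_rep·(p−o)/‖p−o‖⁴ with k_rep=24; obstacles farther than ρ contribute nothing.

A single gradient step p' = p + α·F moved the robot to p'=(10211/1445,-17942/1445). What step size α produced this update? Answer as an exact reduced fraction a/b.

F_att = 1·(g−p) = 1·(-20,22) = (-20.0000,22.0000)
o1: d²=1 ≤ ρ²=49; F_rep = 24·(0,-1)/1² = (0.0000,-24.0000)
o2: d²=17 ≤ ρ²=49; F_rep = 24·(4,-1)/17² = (0.3322,-0.0830)
F = F_att + ΣF_rep = (-19.6678,-2.0830)
Δp = p'−p = (-3.9336,-0.4166); α = Δx/Fx = (-5684/1445) / (-5684/289) = 1/5
check: Δy/Fy = (-602/1445) / (-602/289) = 1/5 ✓

α = 1/5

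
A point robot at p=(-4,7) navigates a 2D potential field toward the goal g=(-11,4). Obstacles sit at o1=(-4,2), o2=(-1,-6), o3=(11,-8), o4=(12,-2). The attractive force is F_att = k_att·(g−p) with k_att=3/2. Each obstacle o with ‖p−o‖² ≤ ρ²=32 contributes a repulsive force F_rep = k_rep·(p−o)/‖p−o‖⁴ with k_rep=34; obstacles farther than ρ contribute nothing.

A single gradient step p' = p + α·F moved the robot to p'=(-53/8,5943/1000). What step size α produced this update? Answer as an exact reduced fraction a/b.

α = 1/4

F_att = 3/2·(g−p) = 3/2·(-7,-3) = (-10.5000,-4.5000)
o1: d²=25 ≤ ρ²=32; F_rep = 34·(0,5)/25² = (0.0000,0.2720)
o2: d²=178 > ρ²=32 → inactive
o3: d²=450 > ρ²=32 → inactive
o4: d²=337 > ρ²=32 → inactive
F = F_att + ΣF_rep = (-10.5000,-4.2280)
Δp = p'−p = (-2.6250,-1.0570); α = Δx/Fx = (-21/8) / (-21/2) = 1/4
check: Δy/Fy = (-1057/1000) / (-1057/250) = 1/4 ✓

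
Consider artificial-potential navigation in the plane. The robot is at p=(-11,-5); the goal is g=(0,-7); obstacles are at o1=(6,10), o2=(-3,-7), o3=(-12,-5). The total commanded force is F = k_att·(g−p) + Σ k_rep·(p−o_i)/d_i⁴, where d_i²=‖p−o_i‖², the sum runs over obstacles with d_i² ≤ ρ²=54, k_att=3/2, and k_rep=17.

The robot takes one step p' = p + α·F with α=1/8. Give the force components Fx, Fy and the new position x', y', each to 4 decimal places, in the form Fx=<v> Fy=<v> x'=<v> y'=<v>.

Fx=33.5000 Fy=-3.0000 x'=-6.8125 y'=-5.3750

F_att = 3/2·(g−p) = 3/2·(11,-2) = (16.5000,-3.0000)
o1: d²=514 > ρ²=54 → inactive
o2: d²=68 > ρ²=54 → inactive
o3: d²=1 ≤ ρ²=54; F_rep = 17·(1,0)/1² = (17.0000,0.0000)
F = F_att + ΣF_rep = (33.5000,-3.0000)
p' = p + 1/8·F = (-6.8125,-5.3750)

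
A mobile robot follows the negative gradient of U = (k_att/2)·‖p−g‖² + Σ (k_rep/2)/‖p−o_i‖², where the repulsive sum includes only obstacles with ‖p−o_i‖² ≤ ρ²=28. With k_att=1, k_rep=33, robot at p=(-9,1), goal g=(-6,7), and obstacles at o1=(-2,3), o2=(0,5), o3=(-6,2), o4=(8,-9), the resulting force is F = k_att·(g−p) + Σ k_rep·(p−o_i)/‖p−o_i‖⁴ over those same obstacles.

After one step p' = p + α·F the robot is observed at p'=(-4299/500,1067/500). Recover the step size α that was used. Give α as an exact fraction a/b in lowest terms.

F_att = 1·(g−p) = 1·(3,6) = (3.0000,6.0000)
o1: d²=53 > ρ²=28 → inactive
o2: d²=97 > ρ²=28 → inactive
o3: d²=10 ≤ ρ²=28; F_rep = 33·(-3,-1)/10² = (-0.9900,-0.3300)
o4: d²=389 > ρ²=28 → inactive
F = F_att + ΣF_rep = (2.0100,5.6700)
Δp = p'−p = (0.4020,1.1340); α = Δx/Fx = (201/500) / (201/100) = 1/5
check: Δy/Fy = (567/500) / (567/100) = 1/5 ✓

α = 1/5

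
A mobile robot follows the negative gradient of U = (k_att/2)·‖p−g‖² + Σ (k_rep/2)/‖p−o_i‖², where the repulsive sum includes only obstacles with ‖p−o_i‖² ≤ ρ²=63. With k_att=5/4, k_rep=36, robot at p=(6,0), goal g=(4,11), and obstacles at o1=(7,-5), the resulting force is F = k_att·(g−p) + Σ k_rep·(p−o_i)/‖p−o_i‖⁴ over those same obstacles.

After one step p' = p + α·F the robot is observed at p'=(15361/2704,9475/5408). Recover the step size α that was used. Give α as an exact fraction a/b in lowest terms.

α = 1/8

F_att = 5/4·(g−p) = 5/4·(-2,11) = (-2.5000,13.7500)
o1: d²=26 ≤ ρ²=63; F_rep = 36·(-1,5)/26² = (-0.0533,0.2663)
F = F_att + ΣF_rep = (-2.5533,14.0163)
Δp = p'−p = (-0.3192,1.7520); α = Δx/Fx = (-863/2704) / (-863/338) = 1/8
check: Δy/Fy = (9475/5408) / (9475/676) = 1/8 ✓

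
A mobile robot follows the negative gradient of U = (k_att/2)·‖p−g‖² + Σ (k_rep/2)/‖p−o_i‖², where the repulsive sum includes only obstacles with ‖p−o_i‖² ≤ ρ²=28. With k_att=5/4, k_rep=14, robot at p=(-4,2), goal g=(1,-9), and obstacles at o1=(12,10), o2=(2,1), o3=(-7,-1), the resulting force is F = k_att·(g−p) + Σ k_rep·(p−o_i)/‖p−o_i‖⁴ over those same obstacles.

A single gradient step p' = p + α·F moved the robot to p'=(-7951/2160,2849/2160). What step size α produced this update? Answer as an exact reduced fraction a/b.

α = 1/20

F_att = 5/4·(g−p) = 5/4·(5,-11) = (6.2500,-13.7500)
o1: d²=320 > ρ²=28 → inactive
o2: d²=37 > ρ²=28 → inactive
o3: d²=18 ≤ ρ²=28; F_rep = 14·(3,3)/18² = (0.1296,0.1296)
F = F_att + ΣF_rep = (6.3796,-13.6204)
Δp = p'−p = (0.3190,-0.6810); α = Δx/Fx = (689/2160) / (689/108) = 1/20
check: Δy/Fy = (-1471/2160) / (-1471/108) = 1/20 ✓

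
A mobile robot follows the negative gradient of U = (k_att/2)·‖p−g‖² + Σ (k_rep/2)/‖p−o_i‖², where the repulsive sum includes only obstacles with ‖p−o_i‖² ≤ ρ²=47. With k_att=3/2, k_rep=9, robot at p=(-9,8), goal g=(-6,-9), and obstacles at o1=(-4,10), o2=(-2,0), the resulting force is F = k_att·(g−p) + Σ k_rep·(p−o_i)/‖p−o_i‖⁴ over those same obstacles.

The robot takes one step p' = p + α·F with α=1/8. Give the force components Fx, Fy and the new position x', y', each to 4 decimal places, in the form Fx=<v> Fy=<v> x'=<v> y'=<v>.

F_att = 3/2·(g−p) = 3/2·(3,-17) = (4.5000,-25.5000)
o1: d²=29 ≤ ρ²=47; F_rep = 9·(-5,-2)/29² = (-0.0535,-0.0214)
o2: d²=113 > ρ²=47 → inactive
F = F_att + ΣF_rep = (4.4465,-25.5214)
p' = p + 1/8·F = (-8.4442,4.8098)

Fx=4.4465 Fy=-25.5214 x'=-8.4442 y'=4.8098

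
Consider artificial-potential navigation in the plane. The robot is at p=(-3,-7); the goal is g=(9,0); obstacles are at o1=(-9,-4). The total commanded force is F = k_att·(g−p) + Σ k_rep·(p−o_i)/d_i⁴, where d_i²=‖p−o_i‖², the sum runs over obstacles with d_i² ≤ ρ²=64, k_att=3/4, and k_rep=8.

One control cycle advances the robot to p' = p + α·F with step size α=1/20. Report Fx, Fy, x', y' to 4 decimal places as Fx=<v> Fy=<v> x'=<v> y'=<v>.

Fx=9.0237 Fy=5.2381 x'=-2.5488 y'=-6.7381

F_att = 3/4·(g−p) = 3/4·(12,7) = (9.0000,5.2500)
o1: d²=45 ≤ ρ²=64; F_rep = 8·(6,-3)/45² = (0.0237,-0.0119)
F = F_att + ΣF_rep = (9.0237,5.2381)
p' = p + 1/20·F = (-2.5488,-6.7381)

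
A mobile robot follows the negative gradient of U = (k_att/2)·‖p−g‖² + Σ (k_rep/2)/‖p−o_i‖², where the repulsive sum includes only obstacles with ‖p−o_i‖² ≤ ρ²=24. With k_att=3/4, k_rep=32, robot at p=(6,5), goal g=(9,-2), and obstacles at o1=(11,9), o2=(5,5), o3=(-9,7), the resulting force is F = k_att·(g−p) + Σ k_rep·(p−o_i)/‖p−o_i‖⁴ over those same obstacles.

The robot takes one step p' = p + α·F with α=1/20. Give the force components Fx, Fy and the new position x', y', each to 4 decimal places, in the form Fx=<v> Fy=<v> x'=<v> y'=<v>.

F_att = 3/4·(g−p) = 3/4·(3,-7) = (2.2500,-5.2500)
o1: d²=41 > ρ²=24 → inactive
o2: d²=1 ≤ ρ²=24; F_rep = 32·(1,0)/1² = (32.0000,0.0000)
o3: d²=229 > ρ²=24 → inactive
F = F_att + ΣF_rep = (34.2500,-5.2500)
p' = p + 1/20·F = (7.7125,4.7375)

Fx=34.2500 Fy=-5.2500 x'=7.7125 y'=4.7375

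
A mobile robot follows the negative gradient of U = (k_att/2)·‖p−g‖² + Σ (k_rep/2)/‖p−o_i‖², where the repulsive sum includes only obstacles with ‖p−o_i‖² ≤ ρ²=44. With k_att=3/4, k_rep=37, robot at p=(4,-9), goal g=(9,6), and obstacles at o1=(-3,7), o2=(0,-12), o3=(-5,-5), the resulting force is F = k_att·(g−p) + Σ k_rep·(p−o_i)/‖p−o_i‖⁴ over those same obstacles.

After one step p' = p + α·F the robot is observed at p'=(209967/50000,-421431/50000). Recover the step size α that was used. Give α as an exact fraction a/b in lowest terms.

F_att = 3/4·(g−p) = 3/4·(5,15) = (3.7500,11.2500)
o1: d²=305 > ρ²=44 → inactive
o2: d²=25 ≤ ρ²=44; F_rep = 37·(4,3)/25² = (0.2368,0.1776)
o3: d²=97 > ρ²=44 → inactive
F = F_att + ΣF_rep = (3.9868,11.4276)
Δp = p'−p = (0.1993,0.5714); α = Δx/Fx = (9967/50000) / (9967/2500) = 1/20
check: Δy/Fy = (28569/50000) / (28569/2500) = 1/20 ✓

α = 1/20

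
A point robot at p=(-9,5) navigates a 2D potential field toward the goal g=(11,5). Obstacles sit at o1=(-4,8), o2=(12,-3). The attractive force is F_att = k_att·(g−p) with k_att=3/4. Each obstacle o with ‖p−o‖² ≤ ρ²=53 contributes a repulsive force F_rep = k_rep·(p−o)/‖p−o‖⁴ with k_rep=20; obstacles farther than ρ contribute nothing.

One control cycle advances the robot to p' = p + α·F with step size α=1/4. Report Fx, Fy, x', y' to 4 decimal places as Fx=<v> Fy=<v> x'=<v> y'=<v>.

F_att = 3/4·(g−p) = 3/4·(20,0) = (15.0000,0.0000)
o1: d²=34 ≤ ρ²=53; F_rep = 20·(-5,-3)/34² = (-0.0865,-0.0519)
o2: d²=505 > ρ²=53 → inactive
F = F_att + ΣF_rep = (14.9135,-0.0519)
p' = p + 1/4·F = (-5.2716,4.9870)

Fx=14.9135 Fy=-0.0519 x'=-5.2716 y'=4.9870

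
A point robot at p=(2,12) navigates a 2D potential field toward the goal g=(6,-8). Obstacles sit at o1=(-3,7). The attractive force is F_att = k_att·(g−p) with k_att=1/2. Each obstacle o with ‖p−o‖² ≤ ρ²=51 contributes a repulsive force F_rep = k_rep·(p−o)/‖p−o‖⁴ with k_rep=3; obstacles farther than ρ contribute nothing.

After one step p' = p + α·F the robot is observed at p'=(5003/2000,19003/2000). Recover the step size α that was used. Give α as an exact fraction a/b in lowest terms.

F_att = 1/2·(g−p) = 1/2·(4,-20) = (2.0000,-10.0000)
o1: d²=50 ≤ ρ²=51; F_rep = 3·(5,5)/50² = (0.0060,0.0060)
F = F_att + ΣF_rep = (2.0060,-9.9940)
Δp = p'−p = (0.5015,-2.4985); α = Δx/Fx = (1003/2000) / (1003/500) = 1/4
check: Δy/Fy = (-4997/2000) / (-4997/500) = 1/4 ✓

α = 1/4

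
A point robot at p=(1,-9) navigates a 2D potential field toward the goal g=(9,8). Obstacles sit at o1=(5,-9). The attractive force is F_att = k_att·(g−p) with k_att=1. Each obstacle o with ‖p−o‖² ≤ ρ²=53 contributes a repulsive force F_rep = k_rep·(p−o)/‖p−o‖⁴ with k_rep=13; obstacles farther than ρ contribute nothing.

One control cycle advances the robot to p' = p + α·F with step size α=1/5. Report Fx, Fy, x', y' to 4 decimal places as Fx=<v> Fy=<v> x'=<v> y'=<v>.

Fx=7.7969 Fy=17.0000 x'=2.5594 y'=-5.6000

F_att = 1·(g−p) = 1·(8,17) = (8.0000,17.0000)
o1: d²=16 ≤ ρ²=53; F_rep = 13·(-4,0)/16² = (-0.2031,0.0000)
F = F_att + ΣF_rep = (7.7969,17.0000)
p' = p + 1/5·F = (2.5594,-5.6000)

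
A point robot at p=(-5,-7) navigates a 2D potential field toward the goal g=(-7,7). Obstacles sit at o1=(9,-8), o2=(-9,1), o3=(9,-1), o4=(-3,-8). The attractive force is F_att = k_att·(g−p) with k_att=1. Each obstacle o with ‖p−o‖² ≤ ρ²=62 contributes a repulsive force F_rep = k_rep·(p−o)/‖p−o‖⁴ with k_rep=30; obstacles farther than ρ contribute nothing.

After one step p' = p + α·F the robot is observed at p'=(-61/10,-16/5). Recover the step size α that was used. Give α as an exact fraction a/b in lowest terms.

F_att = 1·(g−p) = 1·(-2,14) = (-2.0000,14.0000)
o1: d²=197 > ρ²=62 → inactive
o2: d²=80 > ρ²=62 → inactive
o3: d²=232 > ρ²=62 → inactive
o4: d²=5 ≤ ρ²=62; F_rep = 30·(-2,1)/5² = (-2.4000,1.2000)
F = F_att + ΣF_rep = (-4.4000,15.2000)
Δp = p'−p = (-1.1000,3.8000); α = Δx/Fx = (-11/10) / (-22/5) = 1/4
check: Δy/Fy = (19/5) / (76/5) = 1/4 ✓

α = 1/4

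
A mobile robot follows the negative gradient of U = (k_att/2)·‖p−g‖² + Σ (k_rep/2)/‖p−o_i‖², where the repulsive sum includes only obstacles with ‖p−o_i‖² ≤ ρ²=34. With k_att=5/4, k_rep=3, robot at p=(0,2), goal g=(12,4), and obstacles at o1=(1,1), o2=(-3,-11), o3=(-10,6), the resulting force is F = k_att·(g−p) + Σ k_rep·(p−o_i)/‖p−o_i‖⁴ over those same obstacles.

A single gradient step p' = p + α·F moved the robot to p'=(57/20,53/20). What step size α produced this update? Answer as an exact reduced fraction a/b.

F_att = 5/4·(g−p) = 5/4·(12,2) = (15.0000,2.5000)
o1: d²=2 ≤ ρ²=34; F_rep = 3·(-1,1)/2² = (-0.7500,0.7500)
o2: d²=178 > ρ²=34 → inactive
o3: d²=116 > ρ²=34 → inactive
F = F_att + ΣF_rep = (14.2500,3.2500)
Δp = p'−p = (2.8500,0.6500); α = Δx/Fx = (57/20) / (57/4) = 1/5
check: Δy/Fy = (13/20) / (13/4) = 1/5 ✓

α = 1/5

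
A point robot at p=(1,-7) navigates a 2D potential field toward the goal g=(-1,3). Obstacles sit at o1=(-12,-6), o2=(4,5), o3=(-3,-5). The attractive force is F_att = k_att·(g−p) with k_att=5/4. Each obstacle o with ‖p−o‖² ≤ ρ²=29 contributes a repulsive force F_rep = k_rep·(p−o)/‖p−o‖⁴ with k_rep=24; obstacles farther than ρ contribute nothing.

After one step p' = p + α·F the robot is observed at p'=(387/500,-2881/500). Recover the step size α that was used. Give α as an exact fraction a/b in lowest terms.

α = 1/10

F_att = 5/4·(g−p) = 5/4·(-2,10) = (-2.5000,12.5000)
o1: d²=170 > ρ²=29 → inactive
o2: d²=153 > ρ²=29 → inactive
o3: d²=20 ≤ ρ²=29; F_rep = 24·(4,-2)/20² = (0.2400,-0.1200)
F = F_att + ΣF_rep = (-2.2600,12.3800)
Δp = p'−p = (-0.2260,1.2380); α = Δx/Fx = (-113/500) / (-113/50) = 1/10
check: Δy/Fy = (619/500) / (619/50) = 1/10 ✓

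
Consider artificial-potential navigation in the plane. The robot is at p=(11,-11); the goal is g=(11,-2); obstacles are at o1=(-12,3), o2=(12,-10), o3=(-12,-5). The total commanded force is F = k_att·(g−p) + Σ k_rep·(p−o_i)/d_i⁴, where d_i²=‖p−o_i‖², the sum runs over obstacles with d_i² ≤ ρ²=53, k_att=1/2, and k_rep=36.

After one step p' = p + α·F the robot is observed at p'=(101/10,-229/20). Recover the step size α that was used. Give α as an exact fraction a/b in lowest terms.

F_att = 1/2·(g−p) = 1/2·(0,9) = (0.0000,4.5000)
o1: d²=725 > ρ²=53 → inactive
o2: d²=2 ≤ ρ²=53; F_rep = 36·(-1,-1)/2² = (-9.0000,-9.0000)
o3: d²=565 > ρ²=53 → inactive
F = F_att + ΣF_rep = (-9.0000,-4.5000)
Δp = p'−p = (-0.9000,-0.4500); α = Δx/Fx = (-9/10) / (-9) = 1/10
check: Δy/Fy = (-9/20) / (-9/2) = 1/10 ✓

α = 1/10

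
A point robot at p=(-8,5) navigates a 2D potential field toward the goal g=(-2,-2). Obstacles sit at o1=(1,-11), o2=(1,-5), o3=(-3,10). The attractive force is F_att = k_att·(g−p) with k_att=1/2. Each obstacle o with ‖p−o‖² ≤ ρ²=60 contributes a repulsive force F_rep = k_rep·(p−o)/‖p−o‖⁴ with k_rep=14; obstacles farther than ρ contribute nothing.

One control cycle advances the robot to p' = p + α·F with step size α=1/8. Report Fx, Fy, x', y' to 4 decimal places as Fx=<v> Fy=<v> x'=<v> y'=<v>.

F_att = 1/2·(g−p) = 1/2·(6,-7) = (3.0000,-3.5000)
o1: d²=337 > ρ²=60 → inactive
o2: d²=181 > ρ²=60 → inactive
o3: d²=50 ≤ ρ²=60; F_rep = 14·(-5,-5)/50² = (-0.0280,-0.0280)
F = F_att + ΣF_rep = (2.9720,-3.5280)
p' = p + 1/8·F = (-7.6285,4.5590)

Fx=2.9720 Fy=-3.5280 x'=-7.6285 y'=4.5590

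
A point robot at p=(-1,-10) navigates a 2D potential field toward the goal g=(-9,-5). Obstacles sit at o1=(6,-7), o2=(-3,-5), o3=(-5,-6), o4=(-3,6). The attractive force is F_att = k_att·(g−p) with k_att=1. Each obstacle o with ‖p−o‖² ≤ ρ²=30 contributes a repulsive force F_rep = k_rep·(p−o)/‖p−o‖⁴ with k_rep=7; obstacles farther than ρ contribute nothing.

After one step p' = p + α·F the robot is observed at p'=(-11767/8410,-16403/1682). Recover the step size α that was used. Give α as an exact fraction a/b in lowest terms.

F_att = 1·(g−p) = 1·(-8,5) = (-8.0000,5.0000)
o1: d²=58 > ρ²=30 → inactive
o2: d²=29 ≤ ρ²=30; F_rep = 7·(2,-5)/29² = (0.0166,-0.0416)
o3: d²=32 > ρ²=30 → inactive
o4: d²=260 > ρ²=30 → inactive
F = F_att + ΣF_rep = (-7.9834,4.9584)
Δp = p'−p = (-0.3992,0.2479); α = Δx/Fx = (-3357/8410) / (-6714/841) = 1/20
check: Δy/Fy = (417/1682) / (4170/841) = 1/20 ✓

α = 1/20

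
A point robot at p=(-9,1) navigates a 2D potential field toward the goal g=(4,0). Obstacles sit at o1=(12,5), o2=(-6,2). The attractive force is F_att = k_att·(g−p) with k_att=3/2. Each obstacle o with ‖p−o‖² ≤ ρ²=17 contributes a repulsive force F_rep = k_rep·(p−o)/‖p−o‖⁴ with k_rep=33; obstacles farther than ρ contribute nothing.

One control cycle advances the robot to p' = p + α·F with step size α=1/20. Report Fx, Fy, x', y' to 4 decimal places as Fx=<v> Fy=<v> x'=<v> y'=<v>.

F_att = 3/2·(g−p) = 3/2·(13,-1) = (19.5000,-1.5000)
o1: d²=457 > ρ²=17 → inactive
o2: d²=10 ≤ ρ²=17; F_rep = 33·(-3,-1)/10² = (-0.9900,-0.3300)
F = F_att + ΣF_rep = (18.5100,-1.8300)
p' = p + 1/20·F = (-8.0745,0.9085)

Fx=18.5100 Fy=-1.8300 x'=-8.0745 y'=0.9085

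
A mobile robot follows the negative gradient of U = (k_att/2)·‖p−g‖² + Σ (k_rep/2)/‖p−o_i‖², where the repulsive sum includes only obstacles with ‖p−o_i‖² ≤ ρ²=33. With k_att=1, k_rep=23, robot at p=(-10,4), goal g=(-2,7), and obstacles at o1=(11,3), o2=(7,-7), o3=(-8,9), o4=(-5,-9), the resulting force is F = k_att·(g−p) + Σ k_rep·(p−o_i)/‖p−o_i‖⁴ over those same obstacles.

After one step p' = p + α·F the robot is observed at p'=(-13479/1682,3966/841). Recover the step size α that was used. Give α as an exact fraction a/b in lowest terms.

F_att = 1·(g−p) = 1·(8,3) = (8.0000,3.0000)
o1: d²=442 > ρ²=33 → inactive
o2: d²=410 > ρ²=33 → inactive
o3: d²=29 ≤ ρ²=33; F_rep = 23·(-2,-5)/29² = (-0.0547,-0.1367)
o4: d²=194 > ρ²=33 → inactive
F = F_att + ΣF_rep = (7.9453,2.8633)
Δp = p'−p = (1.9863,0.7158); α = Δx/Fx = (3341/1682) / (6682/841) = 1/4
check: Δy/Fy = (602/841) / (2408/841) = 1/4 ✓

α = 1/4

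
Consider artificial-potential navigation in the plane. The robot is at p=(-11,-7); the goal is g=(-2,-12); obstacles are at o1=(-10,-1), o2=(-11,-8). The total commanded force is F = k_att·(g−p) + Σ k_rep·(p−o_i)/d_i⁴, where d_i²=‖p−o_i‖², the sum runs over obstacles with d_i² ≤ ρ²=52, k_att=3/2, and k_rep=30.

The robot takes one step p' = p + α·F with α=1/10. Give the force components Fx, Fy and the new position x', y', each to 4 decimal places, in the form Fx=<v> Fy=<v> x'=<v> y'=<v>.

F_att = 3/2·(g−p) = 3/2·(9,-5) = (13.5000,-7.5000)
o1: d²=37 ≤ ρ²=52; F_rep = 30·(-1,-6)/37² = (-0.0219,-0.1315)
o2: d²=1 ≤ ρ²=52; F_rep = 30·(0,1)/1² = (0.0000,30.0000)
F = F_att + ΣF_rep = (13.4781,22.3685)
p' = p + 1/10·F = (-9.6522,-4.7631)

Fx=13.4781 Fy=22.3685 x'=-9.6522 y'=-4.7631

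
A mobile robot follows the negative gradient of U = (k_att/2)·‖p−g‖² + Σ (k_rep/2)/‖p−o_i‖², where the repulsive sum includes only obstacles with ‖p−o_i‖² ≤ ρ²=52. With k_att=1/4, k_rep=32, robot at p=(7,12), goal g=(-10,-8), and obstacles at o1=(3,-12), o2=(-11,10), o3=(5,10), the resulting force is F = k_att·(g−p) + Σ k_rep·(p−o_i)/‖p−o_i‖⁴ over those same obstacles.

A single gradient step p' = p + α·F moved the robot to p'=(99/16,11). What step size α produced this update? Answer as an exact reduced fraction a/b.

α = 1/4

F_att = 1/4·(g−p) = 1/4·(-17,-20) = (-4.2500,-5.0000)
o1: d²=592 > ρ²=52 → inactive
o2: d²=328 > ρ²=52 → inactive
o3: d²=8 ≤ ρ²=52; F_rep = 32·(2,2)/8² = (1.0000,1.0000)
F = F_att + ΣF_rep = (-3.2500,-4.0000)
Δp = p'−p = (-0.8125,-1.0000); α = Δx/Fx = (-13/16) / (-13/4) = 1/4
check: Δy/Fy = (-1) / (-4) = 1/4 ✓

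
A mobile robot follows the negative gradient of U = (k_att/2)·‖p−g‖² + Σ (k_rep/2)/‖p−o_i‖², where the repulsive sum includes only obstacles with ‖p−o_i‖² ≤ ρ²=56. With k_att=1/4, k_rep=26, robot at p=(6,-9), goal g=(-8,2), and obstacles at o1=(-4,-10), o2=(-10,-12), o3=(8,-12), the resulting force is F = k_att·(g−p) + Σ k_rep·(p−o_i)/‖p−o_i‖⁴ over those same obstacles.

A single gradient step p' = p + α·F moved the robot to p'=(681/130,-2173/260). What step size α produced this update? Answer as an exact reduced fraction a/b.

α = 1/5

F_att = 1/4·(g−p) = 1/4·(-14,11) = (-3.5000,2.7500)
o1: d²=101 > ρ²=56 → inactive
o2: d²=265 > ρ²=56 → inactive
o3: d²=13 ≤ ρ²=56; F_rep = 26·(-2,3)/13² = (-0.3077,0.4615)
F = F_att + ΣF_rep = (-3.8077,3.2115)
Δp = p'−p = (-0.7615,0.6423); α = Δx/Fx = (-99/130) / (-99/26) = 1/5
check: Δy/Fy = (167/260) / (167/52) = 1/5 ✓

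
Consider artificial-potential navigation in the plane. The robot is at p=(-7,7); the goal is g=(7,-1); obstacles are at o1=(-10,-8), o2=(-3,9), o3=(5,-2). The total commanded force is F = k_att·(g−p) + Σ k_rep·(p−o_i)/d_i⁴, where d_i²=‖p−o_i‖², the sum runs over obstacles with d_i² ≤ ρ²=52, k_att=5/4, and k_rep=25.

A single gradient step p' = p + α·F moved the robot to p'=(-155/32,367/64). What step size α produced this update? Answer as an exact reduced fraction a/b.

F_att = 5/4·(g−p) = 5/4·(14,-8) = (17.5000,-10.0000)
o1: d²=234 > ρ²=52 → inactive
o2: d²=20 ≤ ρ²=52; F_rep = 25·(-4,-2)/20² = (-0.2500,-0.1250)
o3: d²=225 > ρ²=52 → inactive
F = F_att + ΣF_rep = (17.2500,-10.1250)
Δp = p'−p = (2.1562,-1.2656); α = Δx/Fx = (69/32) / (69/4) = 1/8
check: Δy/Fy = (-81/64) / (-81/8) = 1/8 ✓

α = 1/8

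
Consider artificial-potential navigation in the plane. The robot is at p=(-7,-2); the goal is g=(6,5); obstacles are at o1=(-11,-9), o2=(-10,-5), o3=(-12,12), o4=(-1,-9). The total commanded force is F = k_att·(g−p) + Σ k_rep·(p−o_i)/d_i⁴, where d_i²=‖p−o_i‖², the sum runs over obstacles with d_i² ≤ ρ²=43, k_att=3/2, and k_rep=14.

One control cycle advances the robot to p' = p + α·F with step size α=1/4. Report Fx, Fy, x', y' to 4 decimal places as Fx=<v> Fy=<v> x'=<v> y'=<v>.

F_att = 3/2·(g−p) = 3/2·(13,7) = (19.5000,10.5000)
o1: d²=65 > ρ²=43 → inactive
o2: d²=18 ≤ ρ²=43; F_rep = 14·(3,3)/18² = (0.1296,0.1296)
o3: d²=221 > ρ²=43 → inactive
o4: d²=85 > ρ²=43 → inactive
F = F_att + ΣF_rep = (19.6296,10.6296)
p' = p + 1/4·F = (-2.0926,0.6574)

Fx=19.6296 Fy=10.6296 x'=-2.0926 y'=0.6574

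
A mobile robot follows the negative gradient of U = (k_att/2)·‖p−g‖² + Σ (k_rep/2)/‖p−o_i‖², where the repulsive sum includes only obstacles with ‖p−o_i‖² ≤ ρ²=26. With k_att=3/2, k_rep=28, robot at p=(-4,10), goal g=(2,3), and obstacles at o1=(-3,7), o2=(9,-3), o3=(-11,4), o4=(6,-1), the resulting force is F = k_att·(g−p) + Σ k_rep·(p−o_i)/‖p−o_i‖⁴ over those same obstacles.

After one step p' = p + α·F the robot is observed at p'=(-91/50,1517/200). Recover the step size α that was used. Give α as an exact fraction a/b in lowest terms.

α = 1/4

F_att = 3/2·(g−p) = 3/2·(6,-7) = (9.0000,-10.5000)
o1: d²=10 ≤ ρ²=26; F_rep = 28·(-1,3)/10² = (-0.2800,0.8400)
o2: d²=338 > ρ²=26 → inactive
o3: d²=85 > ρ²=26 → inactive
o4: d²=221 > ρ²=26 → inactive
F = F_att + ΣF_rep = (8.7200,-9.6600)
Δp = p'−p = (2.1800,-2.4150); α = Δx/Fx = (109/50) / (218/25) = 1/4
check: Δy/Fy = (-483/200) / (-483/50) = 1/4 ✓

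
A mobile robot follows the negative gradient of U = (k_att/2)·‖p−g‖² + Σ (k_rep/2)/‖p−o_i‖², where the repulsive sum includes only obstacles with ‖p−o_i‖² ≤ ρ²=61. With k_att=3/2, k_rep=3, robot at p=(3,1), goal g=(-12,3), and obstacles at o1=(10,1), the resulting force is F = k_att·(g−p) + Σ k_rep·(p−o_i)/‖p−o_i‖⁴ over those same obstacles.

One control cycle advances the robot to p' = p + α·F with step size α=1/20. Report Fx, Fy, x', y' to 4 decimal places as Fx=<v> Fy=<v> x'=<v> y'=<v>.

Fx=-22.5087 Fy=3.0000 x'=1.8746 y'=1.1500

F_att = 3/2·(g−p) = 3/2·(-15,2) = (-22.5000,3.0000)
o1: d²=49 ≤ ρ²=61; F_rep = 3·(-7,0)/49² = (-0.0087,0.0000)
F = F_att + ΣF_rep = (-22.5087,3.0000)
p' = p + 1/20·F = (1.8746,1.1500)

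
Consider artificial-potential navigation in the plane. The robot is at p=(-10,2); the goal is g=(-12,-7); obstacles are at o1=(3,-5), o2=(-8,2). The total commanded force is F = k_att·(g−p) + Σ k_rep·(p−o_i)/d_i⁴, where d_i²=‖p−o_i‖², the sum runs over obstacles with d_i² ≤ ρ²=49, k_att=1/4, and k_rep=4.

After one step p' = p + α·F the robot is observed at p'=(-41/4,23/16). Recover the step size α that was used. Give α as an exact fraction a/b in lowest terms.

F_att = 1/4·(g−p) = 1/4·(-2,-9) = (-0.5000,-2.2500)
o1: d²=218 > ρ²=49 → inactive
o2: d²=4 ≤ ρ²=49; F_rep = 4·(-2,0)/4² = (-0.5000,0.0000)
F = F_att + ΣF_rep = (-1.0000,-2.2500)
Δp = p'−p = (-0.2500,-0.5625); α = Δx/Fx = (-1/4) / (-1) = 1/4
check: Δy/Fy = (-9/16) / (-9/4) = 1/4 ✓

α = 1/4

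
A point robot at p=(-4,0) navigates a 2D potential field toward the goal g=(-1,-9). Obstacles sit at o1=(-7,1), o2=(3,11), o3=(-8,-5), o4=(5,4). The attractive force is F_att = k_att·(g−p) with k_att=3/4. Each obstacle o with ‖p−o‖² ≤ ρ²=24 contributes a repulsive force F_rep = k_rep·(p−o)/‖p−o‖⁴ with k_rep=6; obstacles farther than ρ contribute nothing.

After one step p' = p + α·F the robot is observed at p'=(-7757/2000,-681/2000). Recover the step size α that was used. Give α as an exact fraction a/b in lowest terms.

F_att = 3/4·(g−p) = 3/4·(3,-9) = (2.2500,-6.7500)
o1: d²=10 ≤ ρ²=24; F_rep = 6·(3,-1)/10² = (0.1800,-0.0600)
o2: d²=170 > ρ²=24 → inactive
o3: d²=41 > ρ²=24 → inactive
o4: d²=97 > ρ²=24 → inactive
F = F_att + ΣF_rep = (2.4300,-6.8100)
Δp = p'−p = (0.1215,-0.3405); α = Δx/Fx = (243/2000) / (243/100) = 1/20
check: Δy/Fy = (-681/2000) / (-681/100) = 1/20 ✓

α = 1/20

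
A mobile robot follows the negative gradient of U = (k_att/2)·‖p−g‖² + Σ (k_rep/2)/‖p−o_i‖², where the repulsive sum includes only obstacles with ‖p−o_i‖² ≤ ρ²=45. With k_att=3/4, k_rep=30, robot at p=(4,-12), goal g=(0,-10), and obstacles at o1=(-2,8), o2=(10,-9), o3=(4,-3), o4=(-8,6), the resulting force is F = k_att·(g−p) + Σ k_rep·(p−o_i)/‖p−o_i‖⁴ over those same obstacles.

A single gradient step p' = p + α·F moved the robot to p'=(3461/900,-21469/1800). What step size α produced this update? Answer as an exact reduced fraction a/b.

α = 1/20

F_att = 3/4·(g−p) = 3/4·(-4,2) = (-3.0000,1.5000)
o1: d²=436 > ρ²=45 → inactive
o2: d²=45 ≤ ρ²=45; F_rep = 30·(-6,-3)/45² = (-0.0889,-0.0444)
o3: d²=81 > ρ²=45 → inactive
o4: d²=468 > ρ²=45 → inactive
F = F_att + ΣF_rep = (-3.0889,1.4556)
Δp = p'−p = (-0.1544,0.0728); α = Δx/Fx = (-139/900) / (-139/45) = 1/20
check: Δy/Fy = (131/1800) / (131/90) = 1/20 ✓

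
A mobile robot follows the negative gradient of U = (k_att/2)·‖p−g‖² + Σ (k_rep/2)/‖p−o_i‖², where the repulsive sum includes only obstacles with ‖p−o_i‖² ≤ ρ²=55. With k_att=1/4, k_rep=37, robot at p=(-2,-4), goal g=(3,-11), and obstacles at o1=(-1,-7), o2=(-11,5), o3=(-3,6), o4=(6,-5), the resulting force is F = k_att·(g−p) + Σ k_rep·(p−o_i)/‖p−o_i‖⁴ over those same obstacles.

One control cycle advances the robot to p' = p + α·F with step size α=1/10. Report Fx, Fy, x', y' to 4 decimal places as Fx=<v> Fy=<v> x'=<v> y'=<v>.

Fx=0.8800 Fy=-0.6400 x'=-1.9120 y'=-4.0640

F_att = 1/4·(g−p) = 1/4·(5,-7) = (1.2500,-1.7500)
o1: d²=10 ≤ ρ²=55; F_rep = 37·(-1,3)/10² = (-0.3700,1.1100)
o2: d²=162 > ρ²=55 → inactive
o3: d²=101 > ρ²=55 → inactive
o4: d²=65 > ρ²=55 → inactive
F = F_att + ΣF_rep = (0.8800,-0.6400)
p' = p + 1/10·F = (-1.9120,-4.0640)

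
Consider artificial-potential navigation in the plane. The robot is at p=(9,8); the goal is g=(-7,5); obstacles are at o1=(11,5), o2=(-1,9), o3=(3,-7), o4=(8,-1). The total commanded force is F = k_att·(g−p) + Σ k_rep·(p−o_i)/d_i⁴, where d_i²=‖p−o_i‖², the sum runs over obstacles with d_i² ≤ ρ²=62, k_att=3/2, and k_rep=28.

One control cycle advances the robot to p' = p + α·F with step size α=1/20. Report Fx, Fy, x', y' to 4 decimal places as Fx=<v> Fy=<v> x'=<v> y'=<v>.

Fx=-24.3314 Fy=-4.0030 x'=7.7834 y'=7.7999

F_att = 3/2·(g−p) = 3/2·(-16,-3) = (-24.0000,-4.5000)
o1: d²=13 ≤ ρ²=62; F_rep = 28·(-2,3)/13² = (-0.3314,0.4970)
o2: d²=101 > ρ²=62 → inactive
o3: d²=261 > ρ²=62 → inactive
o4: d²=82 > ρ²=62 → inactive
F = F_att + ΣF_rep = (-24.3314,-4.0030)
p' = p + 1/20·F = (7.7834,7.7999)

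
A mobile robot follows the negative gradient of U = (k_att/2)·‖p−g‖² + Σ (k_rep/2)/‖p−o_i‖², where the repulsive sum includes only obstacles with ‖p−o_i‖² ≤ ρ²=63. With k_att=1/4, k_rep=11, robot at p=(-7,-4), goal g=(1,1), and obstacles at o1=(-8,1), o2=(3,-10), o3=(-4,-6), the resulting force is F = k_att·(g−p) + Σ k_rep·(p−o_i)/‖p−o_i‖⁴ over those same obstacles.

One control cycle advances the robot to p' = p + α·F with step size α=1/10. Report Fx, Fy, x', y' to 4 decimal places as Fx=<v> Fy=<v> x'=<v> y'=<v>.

F_att = 1/4·(g−p) = 1/4·(8,5) = (2.0000,1.2500)
o1: d²=26 ≤ ρ²=63; F_rep = 11·(1,-5)/26² = (0.0163,-0.0814)
o2: d²=136 > ρ²=63 → inactive
o3: d²=13 ≤ ρ²=63; F_rep = 11·(-3,2)/13² = (-0.1953,0.1302)
F = F_att + ΣF_rep = (1.8210,1.2988)
p' = p + 1/10·F = (-6.8179,-3.8701)

Fx=1.8210 Fy=1.2988 x'=-6.8179 y'=-3.8701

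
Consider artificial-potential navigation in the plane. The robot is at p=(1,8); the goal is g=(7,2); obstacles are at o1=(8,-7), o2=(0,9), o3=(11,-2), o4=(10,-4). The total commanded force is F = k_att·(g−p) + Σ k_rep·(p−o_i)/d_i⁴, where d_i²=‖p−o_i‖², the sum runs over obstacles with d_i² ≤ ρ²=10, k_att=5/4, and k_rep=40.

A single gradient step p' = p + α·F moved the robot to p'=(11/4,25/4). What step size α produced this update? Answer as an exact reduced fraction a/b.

α = 1/10

F_att = 5/4·(g−p) = 5/4·(6,-6) = (7.5000,-7.5000)
o1: d²=274 > ρ²=10 → inactive
o2: d²=2 ≤ ρ²=10; F_rep = 40·(1,-1)/2² = (10.0000,-10.0000)
o3: d²=200 > ρ²=10 → inactive
o4: d²=225 > ρ²=10 → inactive
F = F_att + ΣF_rep = (17.5000,-17.5000)
Δp = p'−p = (1.7500,-1.7500); α = Δx/Fx = (7/4) / (35/2) = 1/10
check: Δy/Fy = (-7/4) / (-35/2) = 1/10 ✓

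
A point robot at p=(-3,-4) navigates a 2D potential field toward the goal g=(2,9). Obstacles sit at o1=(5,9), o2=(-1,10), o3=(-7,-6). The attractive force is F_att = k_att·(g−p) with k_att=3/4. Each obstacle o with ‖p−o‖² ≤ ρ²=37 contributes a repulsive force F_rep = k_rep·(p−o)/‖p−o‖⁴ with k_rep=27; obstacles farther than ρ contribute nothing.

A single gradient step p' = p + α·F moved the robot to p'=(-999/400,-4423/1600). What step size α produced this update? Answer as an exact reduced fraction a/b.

α = 1/8

F_att = 3/4·(g−p) = 3/4·(5,13) = (3.7500,9.7500)
o1: d²=233 > ρ²=37 → inactive
o2: d²=200 > ρ²=37 → inactive
o3: d²=20 ≤ ρ²=37; F_rep = 27·(4,2)/20² = (0.2700,0.1350)
F = F_att + ΣF_rep = (4.0200,9.8850)
Δp = p'−p = (0.5025,1.2356); α = Δx/Fx = (201/400) / (201/50) = 1/8
check: Δy/Fy = (1977/1600) / (1977/200) = 1/8 ✓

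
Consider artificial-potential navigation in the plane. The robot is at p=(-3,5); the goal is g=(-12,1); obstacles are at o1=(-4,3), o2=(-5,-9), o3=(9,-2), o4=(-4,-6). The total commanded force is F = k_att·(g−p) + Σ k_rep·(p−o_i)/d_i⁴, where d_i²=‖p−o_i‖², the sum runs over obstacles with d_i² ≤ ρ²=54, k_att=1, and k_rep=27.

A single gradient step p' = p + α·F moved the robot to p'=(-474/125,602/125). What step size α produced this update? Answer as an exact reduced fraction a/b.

α = 1/10

F_att = 1·(g−p) = 1·(-9,-4) = (-9.0000,-4.0000)
o1: d²=5 ≤ ρ²=54; F_rep = 27·(1,2)/5² = (1.0800,2.1600)
o2: d²=200 > ρ²=54 → inactive
o3: d²=193 > ρ²=54 → inactive
o4: d²=122 > ρ²=54 → inactive
F = F_att + ΣF_rep = (-7.9200,-1.8400)
Δp = p'−p = (-0.7920,-0.1840); α = Δx/Fx = (-99/125) / (-198/25) = 1/10
check: Δy/Fy = (-23/125) / (-46/25) = 1/10 ✓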